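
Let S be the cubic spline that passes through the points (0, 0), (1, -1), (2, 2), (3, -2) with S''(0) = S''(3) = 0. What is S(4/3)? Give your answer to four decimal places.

0.0642

Let M_i = S''(x_i). Step sizes h_i = 1, 1, 1; slopes of the chords Δ_i = (y_(i+1) - y_i)/h_i = -1, 3, -4.
  1·M_0 + 4·M_1 + 1·M_2 = 6(Δ_1 - Δ_0) = 24
  1·M_1 + 4·M_2 + 1·M_3 = 6(Δ_2 - Δ_1) = -42
Natural end conditions: M_0 = M_3 = 0.
Solving the tridiagonal system: M_0 = 0, M_1 = 46/5, M_2 = -64/5, M_3 = 0.
On [1, 2], S(x) = -1 + 31/15·(x - 1) + 23/5·(x - 1)² - 11/3·(x - 1)³.
With (x - 1) = 1/3: S(4/3) = 26/405.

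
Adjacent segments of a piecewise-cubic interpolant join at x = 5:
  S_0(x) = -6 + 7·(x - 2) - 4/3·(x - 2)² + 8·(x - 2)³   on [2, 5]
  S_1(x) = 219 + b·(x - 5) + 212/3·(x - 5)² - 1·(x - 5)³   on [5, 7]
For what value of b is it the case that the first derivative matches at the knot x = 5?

S_0'(x) = 7 - 8/3·(x - 2) + 24·(x - 2)², so S_0'(5) = 215. On the right, S_1'(5) = b, so b = 215.

215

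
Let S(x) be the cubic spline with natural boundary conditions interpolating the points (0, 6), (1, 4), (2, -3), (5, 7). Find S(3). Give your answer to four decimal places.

Write σ_i for S''(x_i). With h_i = 1, 1, 3 and divided differences Δ_i = -2, -7, 10/3, the continuity of S' gives the tridiagonal system
  1·σ_0 + 4·σ_1 + 1·σ_2 = 6(Δ_1 - Δ_0) = -30
  1·σ_1 + 8·σ_2 + 3·σ_3 = 6(Δ_2 - Δ_1) = 62
Natural end conditions: σ_0 = σ_3 = 0.
Forward elimination and back-substitution give σ_0 = 0, σ_1 = -302/31, σ_2 = 278/31, σ_3 = 0.
On [2, 5], S(x) = -3 - 524/93·(x - 2) + 139/31·(x - 2)² - 139/279·(x - 2)³.
With (x - 2) = 1: S(3) = -1297/279.

-4.6487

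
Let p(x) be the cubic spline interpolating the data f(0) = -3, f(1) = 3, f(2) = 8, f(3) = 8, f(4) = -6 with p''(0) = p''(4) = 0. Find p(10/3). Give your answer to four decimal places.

4.5966

Let σ_i = p''(x_i). Step sizes h_i = 1, 1, 1, 1; slopes of the chords Δ_i = (y_(i+1) - y_i)/h_i = 6, 5, 0, -14.
  1·σ_0 + 4·σ_1 + 1·σ_2 = 6(Δ_1 - Δ_0) = -6
  1·σ_1 + 4·σ_2 + 1·σ_3 = 6(Δ_2 - Δ_1) = -30
  1·σ_2 + 4·σ_3 + 1·σ_4 = 6(Δ_3 - Δ_2) = -84
Natural end conditions: σ_0 = σ_4 = 0.
Forward elimination and back-substitution give σ_0 = 0, σ_1 = -27/28, σ_2 = -15/7, σ_3 = -573/28, σ_4 = 0.
On [3, 4], p(x) = 8 - 201/28·(x - 3) - 573/56·(x - 3)² + 191/56·(x - 3)³.
With (x - 3) = 1/3: p(10/3) = 3475/756.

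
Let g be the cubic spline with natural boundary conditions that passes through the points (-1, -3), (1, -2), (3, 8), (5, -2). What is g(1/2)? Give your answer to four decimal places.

Write M_i for g''(x_i). With h_i = 2, 2, 2 and divided differences Δ_i = 1/2, 5, -5, the continuity of g' gives the tridiagonal system
  2·M_0 + 8·M_1 + 2·M_2 = 6(Δ_1 - Δ_0) = 27
  2·M_1 + 8·M_2 + 2·M_3 = 6(Δ_2 - Δ_1) = -60
Natural end conditions: M_0 = M_3 = 0.
Hence M_0 = 0, M_1 = 28/5, M_2 = -89/10, M_3 = 0.
On [-1, 1], g(t) = -3 - 41/30·(t + 1) + 0·(t + 1)² + 7/15·(t + 1)³.
With (t + 1) = 3/2: g(1/2) = -139/40.

-3.4750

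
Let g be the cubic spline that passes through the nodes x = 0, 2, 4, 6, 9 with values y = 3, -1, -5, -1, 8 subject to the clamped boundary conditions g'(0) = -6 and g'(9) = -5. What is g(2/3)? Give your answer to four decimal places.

0.3741

Write M_i for g''(x_i). With h_i = 2, 2, 2, 3 and divided differences Δ_i = -2, -2, 2, 3, the continuity of g' gives the tridiagonal system
  2·M_0 + 8·M_1 + 2·M_2 = 6(Δ_1 - Δ_0) = 0
  2·M_1 + 8·M_2 + 2·M_3 = 6(Δ_2 - Δ_1) = 24
  2·M_2 + 10·M_3 + 3·M_4 = 6(Δ_3 - Δ_2) = 6
Clamped end conditions give two more equations: 2h_0·M_0 + h_0·M_1 = 6(Δ_0 - g'(0)) = 24 and h_3·M_3 + 2h_3·M_4 = 6(g'(9) - Δ_3) = -48.
Forward elimination and back-substitution give M_0 = 502/69, M_1 = -176/69, M_2 = 202/69, M_3 = 196/69, M_4 = -650/69.
On [0, 2], g(x) = 3 - 6·x + 251/69·x² - 113/138·x³.
With x = 2/3: g(2/3) = 697/1863.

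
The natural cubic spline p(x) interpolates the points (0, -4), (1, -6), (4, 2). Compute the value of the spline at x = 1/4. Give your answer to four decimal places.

Let M_i = p''(x_i). Step sizes h_i = 1, 3; slopes of the chords Δ_i = (y_(i+1) - y_i)/h_i = -2, 8/3.
  1·M_0 + 8·M_1 + 3·M_2 = 6(Δ_1 - Δ_0) = 28
Natural end conditions: M_0 = M_2 = 0.
Solving the tridiagonal system: M_0 = 0, M_1 = 7/2, M_2 = 0.
On [0, 1], p(x) = -4 - 31/12·x + 0·x² + 7/12·x³.
With x = 1/4: p(1/4) = -1187/256.

-4.6367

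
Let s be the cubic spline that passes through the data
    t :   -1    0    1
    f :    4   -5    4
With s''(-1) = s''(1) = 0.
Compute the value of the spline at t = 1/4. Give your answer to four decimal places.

Let m_i = s''(x_i). Step sizes h_i = 1, 1; slopes of the chords Δ_i = (y_(i+1) - y_i)/h_i = -9, 9.
  1·m_0 + 4·m_1 + 1·m_2 = 6(Δ_1 - Δ_0) = 108
Natural end conditions: m_0 = m_2 = 0.
Forward elimination and back-substitution give m_0 = 0, m_1 = 27, m_2 = 0.
On [0, 1], s(t) = -5 + 0·t + 27/2·t² - 9/2·t³.
With t = 1/4: s(1/4) = -541/128.

-4.2266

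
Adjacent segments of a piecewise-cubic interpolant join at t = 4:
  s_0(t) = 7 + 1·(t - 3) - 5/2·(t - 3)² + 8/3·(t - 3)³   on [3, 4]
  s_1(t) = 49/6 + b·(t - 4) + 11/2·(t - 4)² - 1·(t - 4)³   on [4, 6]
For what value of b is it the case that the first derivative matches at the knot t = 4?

4

s_0'(t) = 1 - 5·(t - 3) + 8·(t - 3)², so s_0'(4) = 4. On the right, s_1'(4) = b, so b = 4.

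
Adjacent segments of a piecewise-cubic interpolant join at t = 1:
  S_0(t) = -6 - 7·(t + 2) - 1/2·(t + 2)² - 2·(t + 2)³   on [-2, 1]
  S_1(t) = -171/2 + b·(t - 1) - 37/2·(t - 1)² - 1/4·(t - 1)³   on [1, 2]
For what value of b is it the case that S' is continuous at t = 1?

-64

S_0'(t) = -7 - 1·(t + 2) - 6·(t + 2)², so S_0'(1) = -64. On the right, S_1'(1) = b, so b = -64.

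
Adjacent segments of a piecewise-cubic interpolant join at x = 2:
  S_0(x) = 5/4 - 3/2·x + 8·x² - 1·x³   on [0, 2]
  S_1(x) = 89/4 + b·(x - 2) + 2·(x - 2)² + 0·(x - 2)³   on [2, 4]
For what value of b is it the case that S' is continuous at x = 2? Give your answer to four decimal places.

18.5000

S_0'(x) = -3/2 + 16·x - 3·x², so S_0'(2) = 37/2. On the right, S_1'(2) = b, so b = 37/2.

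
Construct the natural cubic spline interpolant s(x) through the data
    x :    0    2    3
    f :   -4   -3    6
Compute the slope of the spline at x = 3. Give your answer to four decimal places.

With M_i denoting the second derivative at x_i, h_i = 2, 1, and Δ_i = (y_(i+1) − y_i)/h_i = 1/2, 9:
  2·M_0 + 6·M_1 + 1·M_2 = 6(Δ_1 - Δ_0) = 51
Natural end conditions: M_0 = M_2 = 0.
Solving the tridiagonal system: M_0 = 0, M_1 = 17/2, M_2 = 0.
On [2, 3], s'(x) = b_1 + 2c_1·(x - 2) + 3d_1·(x - 2)² with b_1 = Δ_1 - h_1(2M_1 + M_2)/6 = 37/6, c_1 = M_1/2 = 17/4, d_1 = (M_2 - M_1)/(6h_1) = -17/12. So s'(3) = 125/12.

10.4167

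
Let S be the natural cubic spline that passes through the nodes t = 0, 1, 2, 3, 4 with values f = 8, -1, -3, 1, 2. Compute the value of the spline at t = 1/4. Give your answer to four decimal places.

Let m_i = S''(x_i). Step sizes h_i = 1, 1, 1, 1; slopes of the chords Δ_i = (y_(i+1) - y_i)/h_i = -9, -2, 4, 1.
  1·m_0 + 4·m_1 + 1·m_2 = 6(Δ_1 - Δ_0) = 42
  1·m_1 + 4·m_2 + 1·m_3 = 6(Δ_2 - Δ_1) = 36
  1·m_2 + 4·m_3 + 1·m_4 = 6(Δ_3 - Δ_2) = -18
Natural end conditions: m_0 = m_4 = 0.
Solving: m_0 = 0, m_1 = 117/14, m_2 = 60/7, m_3 = -93/14, m_4 = 0.
On [0, 1], S(t) = 8 - 291/28·t + 0·t² + 39/28·t³.
With t = 1/4: S(1/4) = 9719/1792.

5.4235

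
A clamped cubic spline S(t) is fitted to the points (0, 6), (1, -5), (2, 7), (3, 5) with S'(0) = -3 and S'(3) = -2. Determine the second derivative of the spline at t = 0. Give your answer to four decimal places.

Let m_i = S''(x_i). Step sizes h_i = 1, 1, 1; slopes of the chords Δ_i = (y_(i+1) - y_i)/h_i = -11, 12, -2.
  1·m_0 + 4·m_1 + 1·m_2 = 6(Δ_1 - Δ_0) = 138
  1·m_1 + 4·m_2 + 1·m_3 = 6(Δ_2 - Δ_1) = -84
Clamped end conditions give two more equations: 2h_0·m_0 + h_0·m_1 = 6(Δ_0 - S'(0)) = -48 and h_2·m_2 + 2h_2·m_3 = 6(S'(3) - Δ_2) = 0.
Forward elimination and back-substitution give m_0 = -794/15, m_1 = 868/15, m_2 = -608/15, m_3 = 304/15.

-52.9333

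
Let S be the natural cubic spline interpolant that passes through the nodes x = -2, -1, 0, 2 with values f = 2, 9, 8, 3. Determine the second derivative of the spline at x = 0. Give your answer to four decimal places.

0.5217

Put M_i = S'' at the i-th knot. Here h = (1, 1, 2) and Δ = (7, -1, -5/2), so the interior equations h_(i-1)·M_(i-1) + 2(h_(i-1)+h_i)·M_i + h_i·M_(i+1) = 6(Δ_i − Δ_(i-1)) read
  1·M_0 + 4·M_1 + 1·M_2 = 6(Δ_1 - Δ_0) = -48
  1·M_1 + 6·M_2 + 2·M_3 = 6(Δ_2 - Δ_1) = -9
Natural end conditions: M_0 = M_3 = 0.
Solving the tridiagonal system: M_0 = 0, M_1 = -279/23, M_2 = 12/23, M_3 = 0.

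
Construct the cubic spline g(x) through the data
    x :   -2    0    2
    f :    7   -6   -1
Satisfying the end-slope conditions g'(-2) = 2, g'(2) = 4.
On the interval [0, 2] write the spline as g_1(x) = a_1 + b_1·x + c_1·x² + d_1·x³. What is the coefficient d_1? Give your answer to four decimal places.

With m_i denoting the second derivative at x_i, h_i = 2, 2, and Δ_i = (y_(i+1) − y_i)/h_i = -13/2, 5/2:
  2·m_0 + 8·m_1 + 2·m_2 = 6(Δ_1 - Δ_0) = 54
Clamped end conditions give two more equations: 2h_0·m_0 + h_0·m_1 = 6(Δ_0 - g'(-2)) = -51 and h_1·m_1 + 2h_1·m_2 = 6(g'(2) - Δ_1) = 9.
Solving: m_0 = -19, m_1 = 25/2, m_2 = -4.
On [0, 2], with g_1(x) = a_1 + b_1·x + c_1·x² + d_1·x³: c_1 = m_1/2 = 25/4, d_1 = (m_2 - m_1)/(6h_1) = -11/8, b_1 = Δ_1 - h_1(2m_1 + m_2)/6 = -9/2.

-1.3750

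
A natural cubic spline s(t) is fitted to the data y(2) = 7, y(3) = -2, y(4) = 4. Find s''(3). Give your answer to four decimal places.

Write M_i for s''(x_i). With h_i = 1, 1 and divided differences Δ_i = -9, 6, the continuity of s' gives the tridiagonal system
  1·M_0 + 4·M_1 + 1·M_2 = 6(Δ_1 - Δ_0) = 90
Natural end conditions: M_0 = M_2 = 0.
Forward elimination and back-substitution give M_0 = 0, M_1 = 45/2, M_2 = 0.

22.5000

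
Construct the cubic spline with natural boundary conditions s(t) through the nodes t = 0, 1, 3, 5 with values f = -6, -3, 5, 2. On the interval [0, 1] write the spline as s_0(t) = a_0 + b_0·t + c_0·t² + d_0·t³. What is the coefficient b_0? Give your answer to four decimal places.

With M_i denoting the second derivative at x_i, h_i = 1, 2, 2, and Δ_i = (y_(i+1) − y_i)/h_i = 3, 4, -3/2:
  1·M_0 + 6·M_1 + 2·M_2 = 6(Δ_1 - Δ_0) = 6
  2·M_1 + 8·M_2 + 2·M_3 = 6(Δ_2 - Δ_1) = -33
Natural end conditions: M_0 = M_3 = 0.
Solving the tridiagonal system: M_0 = 0, M_1 = 57/22, M_2 = -105/22, M_3 = 0.
On [0, 1], with s_0(t) = a_0 + b_0·t + c_0·t² + d_0·t³: c_0 = M_0/2 = 0, d_0 = (M_1 - M_0)/(6h_0) = 19/44, b_0 = Δ_0 - h_0(2M_0 + M_1)/6 = 113/44.

2.5682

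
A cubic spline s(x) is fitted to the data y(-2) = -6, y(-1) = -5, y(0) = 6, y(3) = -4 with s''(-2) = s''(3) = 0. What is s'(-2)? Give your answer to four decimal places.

Let σ_i = s''(x_i). Step sizes h_i = 1, 1, 3; slopes of the chords Δ_i = (y_(i+1) - y_i)/h_i = 1, 11, -10/3.
  1·σ_0 + 4·σ_1 + 1·σ_2 = 6(Δ_1 - Δ_0) = 60
  1·σ_1 + 8·σ_2 + 3·σ_3 = 6(Δ_2 - Δ_1) = -86
Natural end conditions: σ_0 = σ_3 = 0.
Hence σ_0 = 0, σ_1 = 566/31, σ_2 = -404/31, σ_3 = 0.
On [-2, -1], s'(x) = b_0 + 2c_0·(x + 2) + 3d_0·(x + 2)² with b_0 = Δ_0 - h_0(2σ_0 + σ_1)/6 = -190/93, c_0 = σ_0/2 = 0, d_0 = (σ_1 - σ_0)/(6h_0) = 283/93. So s'(-2) = -190/93.

-2.0430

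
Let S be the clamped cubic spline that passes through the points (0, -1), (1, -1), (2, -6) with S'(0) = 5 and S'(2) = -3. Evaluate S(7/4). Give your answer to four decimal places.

Put σ_i = S'' at the i-th knot. Here h = (1, 1) and Δ = (0, -5), so the interior equations h_(i-1)·σ_(i-1) + 2(h_(i-1)+h_i)·σ_i + h_i·σ_(i+1) = 6(Δ_i − Δ_(i-1)) read
  1·σ_0 + 4·σ_1 + 1·σ_2 = 6(Δ_1 - Δ_0) = -30
Clamped end conditions give two more equations: 2h_0·σ_0 + h_0·σ_1 = 6(Δ_0 - S'(0)) = -30 and h_1·σ_1 + 2h_1·σ_2 = 6(S'(2) - Δ_1) = 12.
Hence σ_0 = -23/2, σ_1 = -7, σ_2 = 19/2.
On [1, 2], S(x) = -1 - 17/4·(x - 1) - 7/2·(x - 1)² + 11/4·(x - 1)³.
With (x - 1) = 3/4: S(7/4) = -1279/256.

-4.9961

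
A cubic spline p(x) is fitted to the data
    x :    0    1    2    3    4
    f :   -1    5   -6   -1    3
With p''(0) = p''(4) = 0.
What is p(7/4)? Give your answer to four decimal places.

-3.8326

Put M_i = p'' at the i-th knot. Here h = (1, 1, 1, 1) and Δ = (6, -11, 5, 4), so the interior equations h_(i-1)·M_(i-1) + 2(h_(i-1)+h_i)·M_i + h_i·M_(i+1) = 6(Δ_i − Δ_(i-1)) read
  1·M_0 + 4·M_1 + 1·M_2 = 6(Δ_1 - Δ_0) = -102
  1·M_1 + 4·M_2 + 1·M_3 = 6(Δ_2 - Δ_1) = 96
  1·M_2 + 4·M_3 + 1·M_4 = 6(Δ_3 - Δ_2) = -6
Natural end conditions: M_0 = M_4 = 0.
Solving: M_0 = 0, M_1 = -240/7, M_2 = 246/7, M_3 = -72/7, M_4 = 0.
On [1, 2], p(x) = 5 - 38/7·(x - 1) - 120/7·(x - 1)² + 81/7·(x - 1)³.
With (x - 1) = 3/4: p(7/4) = -1717/448.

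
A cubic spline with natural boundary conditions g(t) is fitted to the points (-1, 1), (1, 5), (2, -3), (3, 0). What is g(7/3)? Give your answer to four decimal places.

Write m_i for g''(x_i). With h_i = 2, 1, 1 and divided differences Δ_i = 2, -8, 3, the continuity of g' gives the tridiagonal system
  2·m_0 + 6·m_1 + 1·m_2 = 6(Δ_1 - Δ_0) = -60
  1·m_1 + 4·m_2 + 1·m_3 = 6(Δ_2 - Δ_1) = 66
Natural end conditions: m_0 = m_3 = 0.
Forward elimination and back-substitution give m_0 = 0, m_1 = -306/23, m_2 = 456/23, m_3 = 0.
On [2, 3], g(t) = -3 - 83/23·(t - 2) + 228/23·(t - 2)² - 76/23·(t - 2)³.
With (t - 2) = 1/3: g(7/3) = -2002/621.

-3.2238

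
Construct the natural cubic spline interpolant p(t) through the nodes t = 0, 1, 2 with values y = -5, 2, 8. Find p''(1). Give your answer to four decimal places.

Put m_i = p'' at the i-th knot. Here h = (1, 1) and Δ = (7, 6), so the interior equations h_(i-1)·m_(i-1) + 2(h_(i-1)+h_i)·m_i + h_i·m_(i+1) = 6(Δ_i − Δ_(i-1)) read
  1·m_0 + 4·m_1 + 1·m_2 = 6(Δ_1 - Δ_0) = -6
Natural end conditions: m_0 = m_2 = 0.
Solving: m_0 = 0, m_1 = -3/2, m_2 = 0.

-1.5000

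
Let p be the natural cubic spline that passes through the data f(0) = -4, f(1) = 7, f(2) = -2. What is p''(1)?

Write σ_i for p''(x_i). With h_i = 1, 1 and divided differences Δ_i = 11, -9, the continuity of p' gives the tridiagonal system
  1·σ_0 + 4·σ_1 + 1·σ_2 = 6(Δ_1 - Δ_0) = -120
Natural end conditions: σ_0 = σ_2 = 0.
Forward elimination and back-substitution give σ_0 = 0, σ_1 = -30, σ_2 = 0.

-30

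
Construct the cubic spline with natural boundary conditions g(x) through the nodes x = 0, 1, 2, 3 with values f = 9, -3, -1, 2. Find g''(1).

Write M_i for g''(x_i). With h_i = 1, 1, 1 and divided differences Δ_i = -12, 2, 3, the continuity of g' gives the tridiagonal system
  1·M_0 + 4·M_1 + 1·M_2 = 6(Δ_1 - Δ_0) = 84
  1·M_1 + 4·M_2 + 1·M_3 = 6(Δ_2 - Δ_1) = 6
Natural end conditions: M_0 = M_3 = 0.
Solving: M_0 = 0, M_1 = 22, M_2 = -4, M_3 = 0.

22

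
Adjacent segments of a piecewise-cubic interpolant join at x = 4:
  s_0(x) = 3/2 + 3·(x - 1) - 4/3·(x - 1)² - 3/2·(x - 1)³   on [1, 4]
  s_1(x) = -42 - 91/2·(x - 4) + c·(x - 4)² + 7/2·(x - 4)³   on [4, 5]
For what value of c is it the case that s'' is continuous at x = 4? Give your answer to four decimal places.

-14.8333

s_0''(x) = -8/3 - 9·(x - 1), so s_0''(4) = -89/3. On the right, s_1''(4) = 2c, so c = -89/6.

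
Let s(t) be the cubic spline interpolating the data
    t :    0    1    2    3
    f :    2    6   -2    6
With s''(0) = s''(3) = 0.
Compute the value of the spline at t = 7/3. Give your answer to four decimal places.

Write m_i for s''(x_i). With h_i = 1, 1, 1 and divided differences Δ_i = 4, -8, 8, the continuity of s' gives the tridiagonal system
  1·m_0 + 4·m_1 + 1·m_2 = 6(Δ_1 - Δ_0) = -72
  1·m_1 + 4·m_2 + 1·m_3 = 6(Δ_2 - Δ_1) = 96
Natural end conditions: m_0 = m_3 = 0.
Solving: m_0 = 0, m_1 = -128/5, m_2 = 152/5, m_3 = 0.
On [2, 3], s(t) = -2 - 32/15·(t - 2) + 76/5·(t - 2)² - 76/15·(t - 2)³.
With (t - 2) = 1/3: s(7/3) = -98/81.

-1.2099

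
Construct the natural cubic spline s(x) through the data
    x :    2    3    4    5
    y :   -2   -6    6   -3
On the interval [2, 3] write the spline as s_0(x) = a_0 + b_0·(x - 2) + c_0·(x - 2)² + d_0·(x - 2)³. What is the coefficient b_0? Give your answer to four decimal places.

-9.6667

Put σ_i = s'' at the i-th knot. Here h = (1, 1, 1) and Δ = (-4, 12, -9), so the interior equations h_(i-1)·σ_(i-1) + 2(h_(i-1)+h_i)·σ_i + h_i·σ_(i+1) = 6(Δ_i − Δ_(i-1)) read
  1·σ_0 + 4·σ_1 + 1·σ_2 = 6(Δ_1 - Δ_0) = 96
  1·σ_1 + 4·σ_2 + 1·σ_3 = 6(Δ_2 - Δ_1) = -126
Natural end conditions: σ_0 = σ_3 = 0.
Solving: σ_0 = 0, σ_1 = 34, σ_2 = -40, σ_3 = 0.
On [2, 3], with s_0(x) = a_0 + b_0·(x - 2) + c_0·(x - 2)² + d_0·(x - 2)³: c_0 = σ_0/2 = 0, d_0 = (σ_1 - σ_0)/(6h_0) = 17/3, b_0 = Δ_0 - h_0(2σ_0 + σ_1)/6 = -29/3.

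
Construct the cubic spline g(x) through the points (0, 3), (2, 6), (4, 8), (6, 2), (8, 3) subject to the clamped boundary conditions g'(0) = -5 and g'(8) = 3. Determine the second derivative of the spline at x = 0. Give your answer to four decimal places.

Let m_i = g''(x_i). Step sizes h_i = 2, 2, 2, 2; slopes of the chords Δ_i = (y_(i+1) - y_i)/h_i = 3/2, 1, -3, 1/2.
  2·m_0 + 8·m_1 + 2·m_2 = 6(Δ_1 - Δ_0) = -3
  2·m_1 + 8·m_2 + 2·m_3 = 6(Δ_2 - Δ_1) = -24
  2·m_2 + 8·m_3 + 2·m_4 = 6(Δ_3 - Δ_2) = 21
Clamped end conditions give two more equations: 2h_0·m_0 + h_0·m_1 = 6(Δ_0 - g'(0)) = 39 and h_3·m_3 + 2h_3·m_4 = 6(g'(8) - Δ_3) = 15.
Solving: m_0 = 611/56, m_1 = -65/28, m_2 = -25/8, m_3 = 79/28, m_4 = 131/56.

10.9107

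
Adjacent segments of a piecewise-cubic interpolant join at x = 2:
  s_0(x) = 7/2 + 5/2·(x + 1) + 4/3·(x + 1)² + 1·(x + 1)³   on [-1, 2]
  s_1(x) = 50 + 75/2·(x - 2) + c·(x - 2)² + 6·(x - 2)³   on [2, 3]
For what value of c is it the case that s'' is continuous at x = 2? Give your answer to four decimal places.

s_0''(x) = 8/3 + 6·(x + 1), so s_0''(2) = 62/3. On the right, s_1''(2) = 2c, so c = 31/3.

10.3333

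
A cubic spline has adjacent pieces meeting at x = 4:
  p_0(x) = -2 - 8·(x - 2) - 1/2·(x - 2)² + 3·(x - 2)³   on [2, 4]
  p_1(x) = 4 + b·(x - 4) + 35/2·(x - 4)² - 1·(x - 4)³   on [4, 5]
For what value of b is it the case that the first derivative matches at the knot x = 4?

p_0'(x) = -8 - 1·(x - 2) + 9·(x - 2)², so p_0'(4) = 26. On the right, p_1'(4) = b, so b = 26.

26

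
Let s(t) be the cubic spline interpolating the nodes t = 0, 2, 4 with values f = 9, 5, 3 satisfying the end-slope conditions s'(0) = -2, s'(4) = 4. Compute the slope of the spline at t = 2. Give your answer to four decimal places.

Let m_i = s''(x_i). Step sizes h_i = 2, 2; slopes of the chords Δ_i = (y_(i+1) - y_i)/h_i = -2, -1.
  2·m_0 + 8·m_1 + 2·m_2 = 6(Δ_1 - Δ_0) = 6
Clamped end conditions give two more equations: 2h_0·m_0 + h_0·m_1 = 6(Δ_0 - s'(0)) = 0 and h_1·m_1 + 2h_1·m_2 = 6(s'(4) - Δ_1) = 30.
Hence m_0 = 3/4, m_1 = -3/2, m_2 = 33/4.
On [2, 4], s'(t) = b_1 + 2c_1·(t - 2) + 3d_1·(t - 2)² with b_1 = Δ_1 - h_1(2m_1 + m_2)/6 = -11/4, c_1 = m_1/2 = -3/4, d_1 = (m_2 - m_1)/(6h_1) = 13/16. So s'(2) = -11/4.

-2.7500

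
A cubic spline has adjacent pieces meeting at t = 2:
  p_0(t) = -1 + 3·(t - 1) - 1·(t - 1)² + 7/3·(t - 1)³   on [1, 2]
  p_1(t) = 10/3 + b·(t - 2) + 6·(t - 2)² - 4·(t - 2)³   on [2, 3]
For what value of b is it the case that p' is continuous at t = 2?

p_0'(t) = 3 - 2·(t - 1) + 7·(t - 1)², so p_0'(2) = 8. On the right, p_1'(2) = b, so b = 8.

8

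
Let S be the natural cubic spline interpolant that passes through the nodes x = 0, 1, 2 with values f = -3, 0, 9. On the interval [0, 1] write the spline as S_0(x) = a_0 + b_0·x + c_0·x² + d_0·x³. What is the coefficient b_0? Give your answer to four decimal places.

1.5000

Put M_i = S'' at the i-th knot. Here h = (1, 1) and Δ = (3, 9), so the interior equations h_(i-1)·M_(i-1) + 2(h_(i-1)+h_i)·M_i + h_i·M_(i+1) = 6(Δ_i − Δ_(i-1)) read
  1·M_0 + 4·M_1 + 1·M_2 = 6(Δ_1 - Δ_0) = 36
Natural end conditions: M_0 = M_2 = 0.
Hence M_0 = 0, M_1 = 9, M_2 = 0.
On [0, 1], with S_0(x) = a_0 + b_0·x + c_0·x² + d_0·x³: c_0 = M_0/2 = 0, d_0 = (M_1 - M_0)/(6h_0) = 3/2, b_0 = Δ_0 - h_0(2M_0 + M_1)/6 = 3/2.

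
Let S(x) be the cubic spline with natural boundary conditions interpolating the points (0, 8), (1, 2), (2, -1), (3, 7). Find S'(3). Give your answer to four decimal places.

With M_i denoting the second derivative at x_i, h_i = 1, 1, 1, and Δ_i = (y_(i+1) − y_i)/h_i = -6, -3, 8:
  1·M_0 + 4·M_1 + 1·M_2 = 6(Δ_1 - Δ_0) = 18
  1·M_1 + 4·M_2 + 1·M_3 = 6(Δ_2 - Δ_1) = 66
Natural end conditions: M_0 = M_3 = 0.
Solving: M_0 = 0, M_1 = 2/5, M_2 = 82/5, M_3 = 0.
On [2, 3], S'(x) = b_2 + 2c_2·(x - 2) + 3d_2·(x - 2)² with b_2 = Δ_2 - h_2(2M_2 + M_3)/6 = 38/15, c_2 = M_2/2 = 41/5, d_2 = (M_3 - M_2)/(6h_2) = -41/15. So S'(3) = 161/15.

10.7333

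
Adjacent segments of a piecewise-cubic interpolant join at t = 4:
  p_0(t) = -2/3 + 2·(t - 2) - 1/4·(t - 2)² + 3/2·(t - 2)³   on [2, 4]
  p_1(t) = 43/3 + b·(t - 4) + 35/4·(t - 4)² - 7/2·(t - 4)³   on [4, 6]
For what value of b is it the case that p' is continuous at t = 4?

19

p_0'(t) = 2 - 1/2·(t - 2) + 9/2·(t - 2)², so p_0'(4) = 19. On the right, p_1'(4) = b, so b = 19.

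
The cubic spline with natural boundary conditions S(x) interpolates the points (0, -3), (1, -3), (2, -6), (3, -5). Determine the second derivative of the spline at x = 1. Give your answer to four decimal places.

-6.4000

Put σ_i = S'' at the i-th knot. Here h = (1, 1, 1) and Δ = (0, -3, 1), so the interior equations h_(i-1)·σ_(i-1) + 2(h_(i-1)+h_i)·σ_i + h_i·σ_(i+1) = 6(Δ_i − Δ_(i-1)) read
  1·σ_0 + 4·σ_1 + 1·σ_2 = 6(Δ_1 - Δ_0) = -18
  1·σ_1 + 4·σ_2 + 1·σ_3 = 6(Δ_2 - Δ_1) = 24
Natural end conditions: σ_0 = σ_3 = 0.
Hence σ_0 = 0, σ_1 = -32/5, σ_2 = 38/5, σ_3 = 0.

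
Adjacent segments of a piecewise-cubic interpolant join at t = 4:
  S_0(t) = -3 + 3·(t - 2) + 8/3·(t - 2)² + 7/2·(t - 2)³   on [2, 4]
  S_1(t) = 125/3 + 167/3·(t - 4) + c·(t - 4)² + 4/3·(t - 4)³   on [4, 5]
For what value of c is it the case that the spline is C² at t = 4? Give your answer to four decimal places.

23.6667

S_0''(t) = 16/3 + 21·(t - 2), so S_0''(4) = 142/3. On the right, S_1''(4) = 2c, so c = 71/3.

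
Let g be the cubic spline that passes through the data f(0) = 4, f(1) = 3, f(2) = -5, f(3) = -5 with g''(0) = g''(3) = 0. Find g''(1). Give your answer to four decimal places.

Let m_i = g''(x_i). Step sizes h_i = 1, 1, 1; slopes of the chords Δ_i = (y_(i+1) - y_i)/h_i = -1, -8, 0.
  1·m_0 + 4·m_1 + 1·m_2 = 6(Δ_1 - Δ_0) = -42
  1·m_1 + 4·m_2 + 1·m_3 = 6(Δ_2 - Δ_1) = 48
Natural end conditions: m_0 = m_3 = 0.
Solving the tridiagonal system: m_0 = 0, m_1 = -72/5, m_2 = 78/5, m_3 = 0.

-14.4000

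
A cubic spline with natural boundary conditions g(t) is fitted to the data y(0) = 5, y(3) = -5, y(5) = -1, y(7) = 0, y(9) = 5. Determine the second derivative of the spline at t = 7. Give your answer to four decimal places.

2.1479

Let m_i = g''(x_i). Step sizes h_i = 3, 2, 2, 2; slopes of the chords Δ_i = (y_(i+1) - y_i)/h_i = -10/3, 2, 1/2, 5/2.
  3·m_0 + 10·m_1 + 2·m_2 = 6(Δ_1 - Δ_0) = 32
  2·m_1 + 8·m_2 + 2·m_3 = 6(Δ_2 - Δ_1) = -9
  2·m_2 + 8·m_3 + 2·m_4 = 6(Δ_3 - Δ_2) = 12
Natural end conditions: m_0 = m_4 = 0.
Solving the tridiagonal system: m_0 = 0, m_1 = 264/71, m_2 = -184/71, m_3 = 305/142, m_4 = 0.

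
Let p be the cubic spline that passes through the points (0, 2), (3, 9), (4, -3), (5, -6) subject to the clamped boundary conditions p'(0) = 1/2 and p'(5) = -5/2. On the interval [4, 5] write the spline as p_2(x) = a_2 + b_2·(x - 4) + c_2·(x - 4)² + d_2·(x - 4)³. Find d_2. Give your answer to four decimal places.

-4.7241

With m_i denoting the second derivative at x_i, h_i = 3, 1, 1, and Δ_i = (y_(i+1) − y_i)/h_i = 7/3, -12, -3:
  3·m_0 + 8·m_1 + 1·m_2 = 6(Δ_1 - Δ_0) = -86
  1·m_1 + 4·m_2 + 1·m_3 = 6(Δ_2 - Δ_1) = 54
Clamped end conditions give two more equations: 2h_0·m_0 + h_0·m_1 = 6(Δ_0 - p'(0)) = 11 and h_2·m_2 + 2h_2·m_3 = 6(p'(5) - Δ_2) = 3.
Solving the tridiagonal system: m_0 = 905/87, m_1 = -497/29, m_2 = 577/29, m_3 = -245/29.
On [4, 5], with p_2(x) = a_2 + b_2·(x - 4) + c_2·(x - 4)² + d_2·(x - 4)³: c_2 = m_2/2 = 577/58, d_2 = (m_3 - m_2)/(6h_2) = -137/29, b_2 = Δ_2 - h_2(2m_2 + m_3)/6 = -477/58.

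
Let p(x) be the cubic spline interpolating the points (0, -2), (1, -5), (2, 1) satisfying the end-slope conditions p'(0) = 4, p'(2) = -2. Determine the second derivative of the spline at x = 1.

With M_i denoting the second derivative at x_i, h_i = 1, 1, and Δ_i = (y_(i+1) − y_i)/h_i = -3, 6:
  1·M_0 + 4·M_1 + 1·M_2 = 6(Δ_1 - Δ_0) = 54
Clamped end conditions give two more equations: 2h_0·M_0 + h_0·M_1 = 6(Δ_0 - p'(0)) = -42 and h_1·M_1 + 2h_1·M_2 = 6(p'(2) - Δ_1) = -48.
Solving the tridiagonal system: M_0 = -75/2, M_1 = 33, M_2 = -81/2.

33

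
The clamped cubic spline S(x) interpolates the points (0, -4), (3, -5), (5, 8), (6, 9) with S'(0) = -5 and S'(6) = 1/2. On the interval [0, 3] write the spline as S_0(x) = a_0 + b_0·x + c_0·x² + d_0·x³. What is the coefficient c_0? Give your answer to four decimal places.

1.0965

Put σ_i = S'' at the i-th knot. Here h = (3, 2, 1) and Δ = (-1/3, 13/2, 1), so the interior equations h_(i-1)·σ_(i-1) + 2(h_(i-1)+h_i)·σ_i + h_i·σ_(i+1) = 6(Δ_i − Δ_(i-1)) read
  3·σ_0 + 10·σ_1 + 2·σ_2 = 6(Δ_1 - Δ_0) = 41
  2·σ_1 + 6·σ_2 + 1·σ_3 = 6(Δ_2 - Δ_1) = -33
Clamped end conditions give two more equations: 2h_0·σ_0 + h_0·σ_1 = 6(Δ_0 - S'(0)) = 28 and h_2·σ_2 + 2h_2·σ_3 = 6(S'(6) - Δ_2) = -3.
Solving: σ_0 = 125/57, σ_1 = 94/19, σ_2 = -143/19, σ_3 = 43/19.
On [0, 3], with S_0(x) = a_0 + b_0·x + c_0·x² + d_0·x³: c_0 = σ_0/2 = 125/114, d_0 = (σ_1 - σ_0)/(6h_0) = 157/1026, b_0 = Δ_0 - h_0(2σ_0 + σ_1)/6 = -5.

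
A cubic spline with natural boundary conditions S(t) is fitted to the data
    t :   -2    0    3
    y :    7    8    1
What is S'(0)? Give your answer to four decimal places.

Write σ_i for S''(x_i). With h_i = 2, 3 and divided differences Δ_i = 1/2, -7/3, the continuity of S' gives the tridiagonal system
  2·σ_0 + 10·σ_1 + 3·σ_2 = 6(Δ_1 - Δ_0) = -17
Natural end conditions: σ_0 = σ_2 = 0.
Forward elimination and back-substitution give σ_0 = 0, σ_1 = -17/10, σ_2 = 0.
On [0, 3], S'(t) = b_1 + 2c_1·t + 3d_1·t² with b_1 = Δ_1 - h_1(2σ_1 + σ_2)/6 = -19/30, c_1 = σ_1/2 = -17/20, d_1 = (σ_2 - σ_1)/(6h_1) = 17/180. So S'(0) = -19/30.

-0.6333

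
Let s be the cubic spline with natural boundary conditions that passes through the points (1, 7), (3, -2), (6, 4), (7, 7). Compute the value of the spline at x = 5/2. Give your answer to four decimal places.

Put m_i = s'' at the i-th knot. Here h = (2, 3, 1) and Δ = (-9/2, 2, 3), so the interior equations h_(i-1)·m_(i-1) + 2(h_(i-1)+h_i)·m_i + h_i·m_(i+1) = 6(Δ_i − Δ_(i-1)) read
  2·m_0 + 10·m_1 + 3·m_2 = 6(Δ_1 - Δ_0) = 39
  3·m_1 + 8·m_2 + 1·m_3 = 6(Δ_2 - Δ_1) = 6
Natural end conditions: m_0 = m_3 = 0.
Hence m_0 = 0, m_1 = 294/71, m_2 = -57/71, m_3 = 0.
On [1, 3], s(x) = 7 - 835/142·(x - 1) + 0·(x - 1)² + 49/142·(x - 1)³.
With (x - 1) = 3/2: s(5/2) = -745/1136.

-0.6558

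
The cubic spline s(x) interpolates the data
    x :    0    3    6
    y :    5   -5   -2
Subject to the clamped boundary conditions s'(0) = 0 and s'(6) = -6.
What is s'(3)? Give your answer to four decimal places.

Put M_i = s'' at the i-th knot. Here h = (3, 3) and Δ = (-10/3, 1), so the interior equations h_(i-1)·M_(i-1) + 2(h_(i-1)+h_i)·M_i + h_i·M_(i+1) = 6(Δ_i − Δ_(i-1)) read
  3·M_0 + 12·M_1 + 3·M_2 = 6(Δ_1 - Δ_0) = 26
Clamped end conditions give two more equations: 2h_0·M_0 + h_0·M_1 = 6(Δ_0 - s'(0)) = -20 and h_1·M_1 + 2h_1·M_2 = 6(s'(6) - Δ_1) = -42.
Forward elimination and back-substitution give M_0 = -13/2, M_1 = 19/3, M_2 = -61/6.
On [3, 6], s'(x) = b_1 + 2c_1·(x - 3) + 3d_1·(x - 3)² with b_1 = Δ_1 - h_1(2M_1 + M_2)/6 = -1/4, c_1 = M_1/2 = 19/6, d_1 = (M_2 - M_1)/(6h_1) = -11/12. So s'(3) = -1/4.

-0.2500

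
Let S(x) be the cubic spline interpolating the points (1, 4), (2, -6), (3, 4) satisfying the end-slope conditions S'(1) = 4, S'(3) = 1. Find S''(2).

63

With σ_i denoting the second derivative at x_i, h_i = 1, 1, and Δ_i = (y_(i+1) − y_i)/h_i = -10, 10:
  1·σ_0 + 4·σ_1 + 1·σ_2 = 6(Δ_1 - Δ_0) = 120
Clamped end conditions give two more equations: 2h_0·σ_0 + h_0·σ_1 = 6(Δ_0 - S'(1)) = -84 and h_1·σ_1 + 2h_1·σ_2 = 6(S'(3) - Δ_1) = -54.
Solving the tridiagonal system: σ_0 = -147/2, σ_1 = 63, σ_2 = -117/2.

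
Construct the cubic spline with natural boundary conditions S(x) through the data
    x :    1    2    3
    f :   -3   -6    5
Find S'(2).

4

Let M_i = S''(x_i). Step sizes h_i = 1, 1; slopes of the chords Δ_i = (y_(i+1) - y_i)/h_i = -3, 11.
  1·M_0 + 4·M_1 + 1·M_2 = 6(Δ_1 - Δ_0) = 84
Natural end conditions: M_0 = M_2 = 0.
Hence M_0 = 0, M_1 = 21, M_2 = 0.
On [2, 3], S'(x) = b_1 + 2c_1·(x - 2) + 3d_1·(x - 2)² with b_1 = Δ_1 - h_1(2M_1 + M_2)/6 = 4, c_1 = M_1/2 = 21/2, d_1 = (M_2 - M_1)/(6h_1) = -7/2. So S'(2) = 4.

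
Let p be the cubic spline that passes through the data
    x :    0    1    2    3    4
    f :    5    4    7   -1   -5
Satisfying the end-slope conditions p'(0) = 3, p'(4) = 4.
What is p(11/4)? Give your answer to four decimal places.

Write M_i for p''(x_i). With h_i = 1, 1, 1, 1 and divided differences Δ_i = -1, 3, -8, -4, the continuity of p' gives the tridiagonal system
  1·M_0 + 4·M_1 + 1·M_2 = 6(Δ_1 - Δ_0) = 24
  1·M_1 + 4·M_2 + 1·M_3 = 6(Δ_2 - Δ_1) = -66
  1·M_2 + 4·M_3 + 1·M_4 = 6(Δ_3 - Δ_2) = 24
Clamped end conditions give two more equations: 2h_0·M_0 + h_0·M_1 = 6(Δ_0 - p'(0)) = -24 and h_3·M_3 + 2h_3·M_4 = 6(p'(4) - Δ_3) = 48.
Hence M_0 = -569/28, M_1 = 233/14, M_2 = -89/4, M_3 = 89/14, M_4 = 583/28.
On [2, 3], p(x) = 7 - 23/14·(x - 2) - 89/8·(x - 2)² + 267/56·(x - 2)³.
With (x - 2) = 3/4: p(11/4) = 779/512.

1.5215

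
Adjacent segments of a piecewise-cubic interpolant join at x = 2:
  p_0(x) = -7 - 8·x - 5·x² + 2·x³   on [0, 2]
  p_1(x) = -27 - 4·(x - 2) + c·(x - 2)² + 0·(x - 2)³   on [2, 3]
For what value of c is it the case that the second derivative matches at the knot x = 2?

7

p_0''(x) = -10 + 12·x, so p_0''(2) = 14. On the right, p_1''(2) = 2c, so c = 7.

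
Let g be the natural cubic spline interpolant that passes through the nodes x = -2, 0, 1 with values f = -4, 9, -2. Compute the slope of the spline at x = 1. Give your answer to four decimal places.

Write m_i for g''(x_i). With h_i = 2, 1 and divided differences Δ_i = 13/2, -11, the continuity of g' gives the tridiagonal system
  2·m_0 + 6·m_1 + 1·m_2 = 6(Δ_1 - Δ_0) = -105
Natural end conditions: m_0 = m_2 = 0.
Forward elimination and back-substitution give m_0 = 0, m_1 = -35/2, m_2 = 0.
On [0, 1], g'(x) = b_1 + 2c_1·x + 3d_1·x² with b_1 = Δ_1 - h_1(2m_1 + m_2)/6 = -31/6, c_1 = m_1/2 = -35/4, d_1 = (m_2 - m_1)/(6h_1) = 35/12. So g'(1) = -167/12.

-13.9167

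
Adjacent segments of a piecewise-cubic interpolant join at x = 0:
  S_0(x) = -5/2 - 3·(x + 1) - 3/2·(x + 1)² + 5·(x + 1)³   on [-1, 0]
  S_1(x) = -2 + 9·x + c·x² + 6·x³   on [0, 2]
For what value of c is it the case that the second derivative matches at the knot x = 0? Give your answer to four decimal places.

13.5000

S_0''(x) = -3 + 30·(x + 1), so S_0''(0) = 27. On the right, S_1''(0) = 2c, so c = 27/2.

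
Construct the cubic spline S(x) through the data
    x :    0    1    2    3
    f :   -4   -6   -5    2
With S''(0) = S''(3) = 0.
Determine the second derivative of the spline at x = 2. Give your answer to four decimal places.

8.4000

Let σ_i = S''(x_i). Step sizes h_i = 1, 1, 1; slopes of the chords Δ_i = (y_(i+1) - y_i)/h_i = -2, 1, 7.
  1·σ_0 + 4·σ_1 + 1·σ_2 = 6(Δ_1 - Δ_0) = 18
  1·σ_1 + 4·σ_2 + 1·σ_3 = 6(Δ_2 - Δ_1) = 36
Natural end conditions: σ_0 = σ_3 = 0.
Forward elimination and back-substitution give σ_0 = 0, σ_1 = 12/5, σ_2 = 42/5, σ_3 = 0.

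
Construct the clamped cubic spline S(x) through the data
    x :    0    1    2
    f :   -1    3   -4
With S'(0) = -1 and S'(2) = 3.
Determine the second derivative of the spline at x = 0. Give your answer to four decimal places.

Let m_i = S''(x_i). Step sizes h_i = 1, 1; slopes of the chords Δ_i = (y_(i+1) - y_i)/h_i = 4, -7.
  1·m_0 + 4·m_1 + 1·m_2 = 6(Δ_1 - Δ_0) = -66
Clamped end conditions give two more equations: 2h_0·m_0 + h_0·m_1 = 6(Δ_0 - S'(0)) = 30 and h_1·m_1 + 2h_1·m_2 = 6(S'(2) - Δ_1) = 60.
Forward elimination and back-substitution give m_0 = 67/2, m_1 = -37, m_2 = 97/2.

33.5000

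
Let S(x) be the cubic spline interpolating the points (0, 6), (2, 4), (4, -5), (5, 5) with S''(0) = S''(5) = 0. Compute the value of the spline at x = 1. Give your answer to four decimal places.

6.7045

Put M_i = S'' at the i-th knot. Here h = (2, 2, 1) and Δ = (-1, -9/2, 10), so the interior equations h_(i-1)·M_(i-1) + 2(h_(i-1)+h_i)·M_i + h_i·M_(i+1) = 6(Δ_i − Δ_(i-1)) read
  2·M_0 + 8·M_1 + 2·M_2 = 6(Δ_1 - Δ_0) = -21
  2·M_1 + 6·M_2 + 1·M_3 = 6(Δ_2 - Δ_1) = 87
Natural end conditions: M_0 = M_3 = 0.
Solving the tridiagonal system: M_0 = 0, M_1 = -75/11, M_2 = 369/22, M_3 = 0.
On [0, 2], S(x) = 6 + 14/11·x + 0·x² - 25/44·x³.
With x = 1: S(1) = 295/44.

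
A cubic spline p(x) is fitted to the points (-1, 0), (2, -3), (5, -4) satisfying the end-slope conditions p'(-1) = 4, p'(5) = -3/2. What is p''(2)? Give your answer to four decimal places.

2.5000

Let m_i = p''(x_i). Step sizes h_i = 3, 3; slopes of the chords Δ_i = (y_(i+1) - y_i)/h_i = -1, -1/3.
  3·m_0 + 12·m_1 + 3·m_2 = 6(Δ_1 - Δ_0) = 4
Clamped end conditions give two more equations: 2h_0·m_0 + h_0·m_1 = 6(Δ_0 - p'(-1)) = -30 and h_1·m_1 + 2h_1·m_2 = 6(p'(5) - Δ_1) = -7.
Forward elimination and back-substitution give m_0 = -25/4, m_1 = 5/2, m_2 = -29/12.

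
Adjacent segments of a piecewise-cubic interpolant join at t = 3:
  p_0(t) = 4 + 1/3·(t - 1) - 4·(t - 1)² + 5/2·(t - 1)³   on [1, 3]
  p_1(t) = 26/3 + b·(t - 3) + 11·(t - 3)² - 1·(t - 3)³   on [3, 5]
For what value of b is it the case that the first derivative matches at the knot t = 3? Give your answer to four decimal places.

14.3333

p_0'(t) = 1/3 - 8·(t - 1) + 15/2·(t - 1)², so p_0'(3) = 43/3. On the right, p_1'(3) = b, so b = 43/3.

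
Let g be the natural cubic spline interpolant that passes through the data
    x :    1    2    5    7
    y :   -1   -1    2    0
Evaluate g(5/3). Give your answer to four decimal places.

-1.0835

With M_i denoting the second derivative at x_i, h_i = 1, 3, 2, and Δ_i = (y_(i+1) − y_i)/h_i = 0, 1, -1:
  1·M_0 + 8·M_1 + 3·M_2 = 6(Δ_1 - Δ_0) = 6
  3·M_1 + 10·M_2 + 2·M_3 = 6(Δ_2 - Δ_1) = -12
Natural end conditions: M_0 = M_3 = 0.
Solving: M_0 = 0, M_1 = 96/71, M_2 = -114/71, M_3 = 0.
On [1, 2], g(x) = -1 - 16/71·(x - 1) + 0·(x - 1)² + 16/71·(x - 1)³.
With (x - 1) = 2/3: g(5/3) = -2077/1917.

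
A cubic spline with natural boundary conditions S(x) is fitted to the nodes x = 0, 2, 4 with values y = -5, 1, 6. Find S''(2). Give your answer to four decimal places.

With M_i denoting the second derivative at x_i, h_i = 2, 2, and Δ_i = (y_(i+1) − y_i)/h_i = 3, 5/2:
  2·M_0 + 8·M_1 + 2·M_2 = 6(Δ_1 - Δ_0) = -3
Natural end conditions: M_0 = M_2 = 0.
Hence M_0 = 0, M_1 = -3/8, M_2 = 0.

-0.3750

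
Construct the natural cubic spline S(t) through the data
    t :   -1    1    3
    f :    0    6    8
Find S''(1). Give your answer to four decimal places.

Write σ_i for S''(x_i). With h_i = 2, 2 and divided differences Δ_i = 3, 1, the continuity of S' gives the tridiagonal system
  2·σ_0 + 8·σ_1 + 2·σ_2 = 6(Δ_1 - Δ_0) = -12
Natural end conditions: σ_0 = σ_2 = 0.
Solving the tridiagonal system: σ_0 = 0, σ_1 = -3/2, σ_2 = 0.

-1.5000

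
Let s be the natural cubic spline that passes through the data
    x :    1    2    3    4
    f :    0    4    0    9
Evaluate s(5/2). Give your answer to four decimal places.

1.6250

Write m_i for s''(x_i). With h_i = 1, 1, 1 and divided differences Δ_i = 4, -4, 9, the continuity of s' gives the tridiagonal system
  1·m_0 + 4·m_1 + 1·m_2 = 6(Δ_1 - Δ_0) = -48
  1·m_1 + 4·m_2 + 1·m_3 = 6(Δ_2 - Δ_1) = 78
Natural end conditions: m_0 = m_3 = 0.
Solving the tridiagonal system: m_0 = 0, m_1 = -18, m_2 = 24, m_3 = 0.
On [2, 3], s(x) = 4 - 2·(x - 2) - 9·(x - 2)² + 7·(x - 2)³.
With (x - 2) = 1/2: s(5/2) = 13/8.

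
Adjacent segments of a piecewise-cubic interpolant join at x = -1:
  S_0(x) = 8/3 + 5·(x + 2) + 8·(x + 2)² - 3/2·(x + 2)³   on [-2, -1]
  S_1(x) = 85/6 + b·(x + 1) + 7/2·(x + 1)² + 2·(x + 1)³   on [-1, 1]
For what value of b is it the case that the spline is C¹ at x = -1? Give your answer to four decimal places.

S_0'(x) = 5 + 16·(x + 2) - 9/2·(x + 2)², so S_0'(-1) = 33/2. On the right, S_1'(-1) = b, so b = 33/2.

16.5000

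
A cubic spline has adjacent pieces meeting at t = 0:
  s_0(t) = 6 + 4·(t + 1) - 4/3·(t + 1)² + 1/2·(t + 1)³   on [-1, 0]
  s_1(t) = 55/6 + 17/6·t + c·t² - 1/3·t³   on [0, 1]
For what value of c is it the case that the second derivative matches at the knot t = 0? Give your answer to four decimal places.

s_0''(t) = -8/3 + 3·(t + 1), so s_0''(0) = 1/3. On the right, s_1''(0) = 2c, so c = 1/6.

0.1667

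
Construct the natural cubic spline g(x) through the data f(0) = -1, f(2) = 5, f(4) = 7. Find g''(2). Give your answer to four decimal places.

-1.5000

Write M_i for g''(x_i). With h_i = 2, 2 and divided differences Δ_i = 3, 1, the continuity of g' gives the tridiagonal system
  2·M_0 + 8·M_1 + 2·M_2 = 6(Δ_1 - Δ_0) = -12
Natural end conditions: M_0 = M_2 = 0.
Solving: M_0 = 0, M_1 = -3/2, M_2 = 0.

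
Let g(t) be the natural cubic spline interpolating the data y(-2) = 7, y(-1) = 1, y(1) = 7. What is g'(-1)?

Let σ_i = g''(x_i). Step sizes h_i = 1, 2; slopes of the chords Δ_i = (y_(i+1) - y_i)/h_i = -6, 3.
  1·σ_0 + 6·σ_1 + 2·σ_2 = 6(Δ_1 - Δ_0) = 54
Natural end conditions: σ_0 = σ_2 = 0.
Solving: σ_0 = 0, σ_1 = 9, σ_2 = 0.
On [-1, 1], g'(t) = b_1 + 2c_1·(t + 1) + 3d_1·(t + 1)² with b_1 = Δ_1 - h_1(2σ_1 + σ_2)/6 = -3, c_1 = σ_1/2 = 9/2, d_1 = (σ_2 - σ_1)/(6h_1) = -3/4. So g'(-1) = -3.

-3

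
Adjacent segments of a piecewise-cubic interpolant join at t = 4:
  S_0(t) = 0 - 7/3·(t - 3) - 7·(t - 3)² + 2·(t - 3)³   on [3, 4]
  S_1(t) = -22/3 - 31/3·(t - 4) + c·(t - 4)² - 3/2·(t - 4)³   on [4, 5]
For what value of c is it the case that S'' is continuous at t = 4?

S_0''(t) = -14 + 12·(t - 3), so S_0''(4) = -2. On the right, S_1''(4) = 2c, so c = -1.

-1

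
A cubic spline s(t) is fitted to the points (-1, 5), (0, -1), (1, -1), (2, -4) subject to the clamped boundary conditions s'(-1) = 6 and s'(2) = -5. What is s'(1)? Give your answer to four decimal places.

0.5333

Let M_i = s''(x_i). Step sizes h_i = 1, 1, 1; slopes of the chords Δ_i = (y_(i+1) - y_i)/h_i = -6, 0, -3.
  1·M_0 + 4·M_1 + 1·M_2 = 6(Δ_1 - Δ_0) = 36
  1·M_1 + 4·M_2 + 1·M_3 = 6(Δ_2 - Δ_1) = -18
Clamped end conditions give two more equations: 2h_0·M_0 + h_0·M_1 = 6(Δ_0 - s'(-1)) = -72 and h_2·M_2 + 2h_2·M_3 = 6(s'(2) - Δ_2) = -12.
Solving: M_0 = -716/15, M_1 = 352/15, M_2 = -152/15, M_3 = -14/15.
On [1, 2], s'(t) = b_2 + 2c_2·(t - 1) + 3d_2·(t - 1)² with b_2 = Δ_2 - h_2(2M_2 + M_3)/6 = 8/15, c_2 = M_2/2 = -76/15, d_2 = (M_3 - M_2)/(6h_2) = 23/15. So s'(1) = 8/15.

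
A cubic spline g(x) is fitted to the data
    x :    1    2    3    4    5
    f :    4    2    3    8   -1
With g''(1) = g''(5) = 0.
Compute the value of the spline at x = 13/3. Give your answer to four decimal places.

6.4749

Let M_i = g''(x_i). Step sizes h_i = 1, 1, 1, 1; slopes of the chords Δ_i = (y_(i+1) - y_i)/h_i = -2, 1, 5, -9.
  1·M_0 + 4·M_1 + 1·M_2 = 6(Δ_1 - Δ_0) = 18
  1·M_1 + 4·M_2 + 1·M_3 = 6(Δ_2 - Δ_1) = 24
  1·M_2 + 4·M_3 + 1·M_4 = 6(Δ_3 - Δ_2) = -84
Natural end conditions: M_0 = M_4 = 0.
Solving: M_0 = 0, M_1 = 45/28, M_2 = 81/7, M_3 = -669/28, M_4 = 0.
On [4, 5], g(x) = 8 - 29/28·(x - 4) - 669/56·(x - 4)² + 223/56·(x - 4)³.
With (x - 4) = 1/3: g(13/3) = 4895/756.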